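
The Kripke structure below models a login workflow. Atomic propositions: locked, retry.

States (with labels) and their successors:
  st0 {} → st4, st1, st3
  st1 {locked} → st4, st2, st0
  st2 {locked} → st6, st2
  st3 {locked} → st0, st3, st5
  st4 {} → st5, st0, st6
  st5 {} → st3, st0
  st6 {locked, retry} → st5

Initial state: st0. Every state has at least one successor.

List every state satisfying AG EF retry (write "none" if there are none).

States satisfying EF retry: {st0, st1, st2, st3, st4, st5, st6}.
States satisfying AG EF retry: {st0, st1, st2, st3, st4, st5, st6}.

{st0, st1, st2, st3, st4, st5, st6}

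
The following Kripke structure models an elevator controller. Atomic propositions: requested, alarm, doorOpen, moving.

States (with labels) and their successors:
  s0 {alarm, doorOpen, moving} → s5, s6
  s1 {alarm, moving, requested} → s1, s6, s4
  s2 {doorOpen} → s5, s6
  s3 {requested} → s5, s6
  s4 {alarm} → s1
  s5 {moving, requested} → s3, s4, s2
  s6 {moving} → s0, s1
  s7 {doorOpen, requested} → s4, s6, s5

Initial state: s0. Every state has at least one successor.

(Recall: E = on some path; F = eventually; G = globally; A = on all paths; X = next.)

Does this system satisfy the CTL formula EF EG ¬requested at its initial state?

States satisfying EG ¬requested: {s0, s2, s6}.
States satisfying EF EG ¬requested: {s0, s1, s2, s3, s4, s5, s6, s7}.
Some path from s0 reaches a state where EG ¬requested holds.
s0 ∈ Sat(EF EG ¬requested).

Holds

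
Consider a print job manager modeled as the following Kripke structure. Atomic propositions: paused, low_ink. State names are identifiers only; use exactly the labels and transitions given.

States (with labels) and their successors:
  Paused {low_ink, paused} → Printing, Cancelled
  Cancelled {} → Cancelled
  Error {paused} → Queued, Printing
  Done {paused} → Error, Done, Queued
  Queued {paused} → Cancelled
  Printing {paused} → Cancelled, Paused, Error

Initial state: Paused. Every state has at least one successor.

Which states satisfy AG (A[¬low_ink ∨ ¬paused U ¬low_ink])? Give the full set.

{Cancelled, Queued}

States satisfying A[¬low_ink ∨ ¬paused U ¬low_ink]: {Cancelled, Error, Done, Queued, Printing}.
States satisfying AG (A[¬low_ink ∨ ¬paused U ¬low_ink]): {Cancelled, Queued}.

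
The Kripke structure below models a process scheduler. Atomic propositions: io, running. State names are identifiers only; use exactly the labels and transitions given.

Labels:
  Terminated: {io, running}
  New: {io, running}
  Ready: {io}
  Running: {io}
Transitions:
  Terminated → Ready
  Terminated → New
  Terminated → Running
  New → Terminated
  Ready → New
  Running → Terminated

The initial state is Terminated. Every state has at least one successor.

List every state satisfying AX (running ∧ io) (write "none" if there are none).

{New, Ready, Running}

States satisfying running ∧ io: {Terminated, New}.
States satisfying AX (running ∧ io): {New, Ready, Running}.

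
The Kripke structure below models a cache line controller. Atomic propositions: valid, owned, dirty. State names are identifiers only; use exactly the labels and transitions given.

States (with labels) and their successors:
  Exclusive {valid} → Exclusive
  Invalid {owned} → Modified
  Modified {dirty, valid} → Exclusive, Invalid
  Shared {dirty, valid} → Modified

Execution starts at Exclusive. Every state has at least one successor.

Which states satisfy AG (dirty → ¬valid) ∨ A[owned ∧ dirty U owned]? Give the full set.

{Exclusive, Invalid}

States satisfying dirty → ¬valid: {Exclusive, Invalid}.
States satisfying AG (dirty → ¬valid): {Exclusive}.
States satisfying owned ∧ dirty: ∅.
States satisfying owned: {Invalid}.
States satisfying A[owned ∧ dirty U owned]: {Invalid}.
States satisfying AG (dirty → ¬valid) ∨ A[owned ∧ dirty U owned]: {Exclusive, Invalid}.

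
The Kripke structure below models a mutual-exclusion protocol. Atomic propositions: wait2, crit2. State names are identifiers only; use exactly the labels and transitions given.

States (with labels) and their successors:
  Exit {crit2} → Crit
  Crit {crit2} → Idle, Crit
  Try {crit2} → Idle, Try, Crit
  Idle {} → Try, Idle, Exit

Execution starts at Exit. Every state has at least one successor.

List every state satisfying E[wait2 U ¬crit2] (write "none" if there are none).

States satisfying wait2: ∅.
States satisfying ¬crit2: {Idle}.
States satisfying E[wait2 U ¬crit2]: {Idle}.

{Idle}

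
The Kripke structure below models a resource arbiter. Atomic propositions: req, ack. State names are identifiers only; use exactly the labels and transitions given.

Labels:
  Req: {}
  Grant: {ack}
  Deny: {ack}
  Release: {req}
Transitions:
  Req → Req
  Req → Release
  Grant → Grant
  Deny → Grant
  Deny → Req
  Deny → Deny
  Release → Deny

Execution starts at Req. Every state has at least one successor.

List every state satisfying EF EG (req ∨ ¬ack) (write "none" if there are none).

{Req, Deny, Release}

States satisfying EG (req ∨ ¬ack): {Req}.
States satisfying EF EG (req ∨ ¬ack): {Req, Deny, Release}.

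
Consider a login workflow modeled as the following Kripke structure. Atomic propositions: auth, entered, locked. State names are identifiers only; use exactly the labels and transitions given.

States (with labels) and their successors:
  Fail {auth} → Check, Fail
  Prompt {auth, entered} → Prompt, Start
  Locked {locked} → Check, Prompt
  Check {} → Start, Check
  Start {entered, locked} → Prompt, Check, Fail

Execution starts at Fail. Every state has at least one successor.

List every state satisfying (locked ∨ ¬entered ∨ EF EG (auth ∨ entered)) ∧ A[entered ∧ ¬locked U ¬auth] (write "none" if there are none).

{Locked, Check, Start}

States satisfying ¬entered: {Fail, Locked, Check}.
States satisfying locked ∨ ¬entered: {Fail, Locked, Check, Start}.
States satisfying EG (auth ∨ entered): {Fail, Prompt, Start}.
States satisfying EF EG (auth ∨ entered): {Fail, Prompt, Locked, Check, Start}.
States satisfying locked ∨ ¬entered ∨ EF EG (auth ∨ entered): {Fail, Prompt, Locked, Check, Start}.
States satisfying entered ∧ ¬locked: {Prompt}.
States satisfying ¬auth: {Locked, Check, Start}.
States satisfying A[entered ∧ ¬locked U ¬auth]: {Locked, Check, Start}.
States satisfying (locked ∨ ¬entered ∨ EF EG (auth ∨ entered)) ∧ A[entered ∧ ¬locked U ¬auth]: {Locked, Check, Start}.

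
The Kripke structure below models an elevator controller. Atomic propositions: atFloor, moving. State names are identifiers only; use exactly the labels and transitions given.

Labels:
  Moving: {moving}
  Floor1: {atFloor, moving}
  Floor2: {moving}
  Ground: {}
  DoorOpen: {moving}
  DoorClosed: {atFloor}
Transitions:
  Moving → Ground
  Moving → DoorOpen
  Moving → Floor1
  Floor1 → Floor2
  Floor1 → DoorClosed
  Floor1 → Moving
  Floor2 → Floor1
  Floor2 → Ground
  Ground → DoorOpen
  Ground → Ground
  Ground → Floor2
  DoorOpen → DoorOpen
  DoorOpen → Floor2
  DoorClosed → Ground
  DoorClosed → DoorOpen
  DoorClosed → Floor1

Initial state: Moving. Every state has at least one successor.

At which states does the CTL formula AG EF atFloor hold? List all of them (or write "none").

{Moving, Floor1, Floor2, Ground, DoorOpen, DoorClosed}

States satisfying EF atFloor: {Moving, Floor1, Floor2, Ground, DoorOpen, DoorClosed}.
States satisfying AG EF atFloor: {Moving, Floor1, Floor2, Ground, DoorOpen, DoorClosed}.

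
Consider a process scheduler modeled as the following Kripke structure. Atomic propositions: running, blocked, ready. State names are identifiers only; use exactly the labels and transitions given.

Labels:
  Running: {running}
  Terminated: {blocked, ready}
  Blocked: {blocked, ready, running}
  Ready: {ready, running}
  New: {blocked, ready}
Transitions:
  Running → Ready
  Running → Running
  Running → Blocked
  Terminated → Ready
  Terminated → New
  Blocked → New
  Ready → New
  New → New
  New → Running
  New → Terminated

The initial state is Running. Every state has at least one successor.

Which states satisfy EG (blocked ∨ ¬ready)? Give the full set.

States satisfying blocked ∨ ¬ready: {Running, Terminated, Blocked, New}.
States satisfying EG (blocked ∨ ¬ready): {Running, Terminated, Blocked, New}.

{Running, Terminated, Blocked, New}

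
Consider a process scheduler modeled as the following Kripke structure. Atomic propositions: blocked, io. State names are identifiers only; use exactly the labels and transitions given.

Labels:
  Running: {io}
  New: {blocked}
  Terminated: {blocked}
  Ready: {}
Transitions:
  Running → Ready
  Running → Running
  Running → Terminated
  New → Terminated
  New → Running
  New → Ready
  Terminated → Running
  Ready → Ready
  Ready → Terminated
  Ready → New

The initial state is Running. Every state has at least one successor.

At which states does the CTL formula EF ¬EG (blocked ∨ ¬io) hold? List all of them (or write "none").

States satisfying ¬EG (blocked ∨ ¬io): {Running, Terminated}.
States satisfying EF ¬EG (blocked ∨ ¬io): {Running, New, Terminated, Ready}.

{Running, New, Terminated, Ready}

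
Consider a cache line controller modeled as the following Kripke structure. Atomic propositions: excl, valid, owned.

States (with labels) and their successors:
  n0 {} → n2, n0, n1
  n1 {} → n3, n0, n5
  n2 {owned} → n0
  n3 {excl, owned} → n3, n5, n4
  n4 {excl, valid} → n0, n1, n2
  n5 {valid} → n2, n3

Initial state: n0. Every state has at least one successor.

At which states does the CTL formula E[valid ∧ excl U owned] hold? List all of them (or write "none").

States satisfying valid ∧ excl: {n4}.
States satisfying owned: {n2, n3}.
States satisfying E[valid ∧ excl U owned]: {n2, n3, n4}.

{n2, n3, n4}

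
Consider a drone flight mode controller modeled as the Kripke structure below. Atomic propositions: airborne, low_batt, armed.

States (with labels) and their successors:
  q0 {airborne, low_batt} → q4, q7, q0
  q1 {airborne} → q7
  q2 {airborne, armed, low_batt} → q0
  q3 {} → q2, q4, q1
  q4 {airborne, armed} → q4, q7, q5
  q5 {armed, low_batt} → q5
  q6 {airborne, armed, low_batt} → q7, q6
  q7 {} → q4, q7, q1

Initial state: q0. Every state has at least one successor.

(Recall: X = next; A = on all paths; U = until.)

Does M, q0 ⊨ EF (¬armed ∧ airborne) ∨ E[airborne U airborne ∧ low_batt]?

Satisfied

States satisfying ¬armed ∧ airborne: {q0, q1}.
States satisfying EF (¬armed ∧ airborne): {q0, q1, q2, q3, q4, q6, q7}.
States satisfying airborne: {q0, q1, q2, q4, q6}.
States satisfying airborne ∧ low_batt: {q0, q2, q6}.
States satisfying E[airborne U airborne ∧ low_batt]: {q0, q2, q6}.
States satisfying EF (¬armed ∧ airborne) ∨ E[airborne U airborne ∧ low_batt]: {q0, q1, q2, q3, q4, q6, q7}.
q0 ∈ Sat(EF (¬armed ∧ airborne) ∨ E[airborne U airborne ∧ low_batt]).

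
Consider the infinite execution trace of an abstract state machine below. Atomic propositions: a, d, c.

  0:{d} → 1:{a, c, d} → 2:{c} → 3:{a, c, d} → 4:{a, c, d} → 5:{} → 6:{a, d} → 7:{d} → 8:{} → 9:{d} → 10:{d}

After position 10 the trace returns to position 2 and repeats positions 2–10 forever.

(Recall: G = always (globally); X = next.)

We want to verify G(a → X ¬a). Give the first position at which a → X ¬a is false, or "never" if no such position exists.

Check a → X ¬a at each position in order: 0 ✓, 1 ✓, 2 ✓.
At position 3 the labels are {a, c, d} and the next position 4 has {a, c, d}, so a → X ¬a is false there. This is the first violation.

3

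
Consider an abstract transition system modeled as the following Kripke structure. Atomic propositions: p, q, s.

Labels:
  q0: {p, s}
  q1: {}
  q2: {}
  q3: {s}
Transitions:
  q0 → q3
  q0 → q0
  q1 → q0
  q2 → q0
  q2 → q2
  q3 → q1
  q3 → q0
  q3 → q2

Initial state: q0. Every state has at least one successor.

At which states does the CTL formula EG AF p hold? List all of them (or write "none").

{q0, q1}

States satisfying AF p: {q0, q1}.
States satisfying EG AF p: {q0, q1}.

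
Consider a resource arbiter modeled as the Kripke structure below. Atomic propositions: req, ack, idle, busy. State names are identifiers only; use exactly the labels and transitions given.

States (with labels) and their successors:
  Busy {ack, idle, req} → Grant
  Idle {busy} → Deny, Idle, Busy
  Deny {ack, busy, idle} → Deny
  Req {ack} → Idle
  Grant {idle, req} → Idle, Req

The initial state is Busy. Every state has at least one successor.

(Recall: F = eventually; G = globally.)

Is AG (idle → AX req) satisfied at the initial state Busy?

Does not hold

States satisfying idle → AX req: {Busy, Idle, Req}.
States satisfying AG (idle → AX req): ∅.
Deny is reachable from Busy and violates idle → AX req, so AG fails at Busy.
Busy ∉ Sat(AG (idle → AX req)).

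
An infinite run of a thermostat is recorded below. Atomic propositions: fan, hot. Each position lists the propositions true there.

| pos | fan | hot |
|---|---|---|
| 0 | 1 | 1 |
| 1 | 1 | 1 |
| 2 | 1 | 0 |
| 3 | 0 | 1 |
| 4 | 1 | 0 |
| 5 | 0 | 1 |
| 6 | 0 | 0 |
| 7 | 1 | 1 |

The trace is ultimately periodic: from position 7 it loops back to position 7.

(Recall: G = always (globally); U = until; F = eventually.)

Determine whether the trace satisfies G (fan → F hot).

fan → F hot holds at every position 0..7, and those are all positions ever visited, so G (fan → F hot) holds.
Positions where fan holds: 0, 1, 2, 4, 7.
Check F hot at each: 0→ok, 1→ok, 2→ok, 4→ok, 7→ok.

Satisfied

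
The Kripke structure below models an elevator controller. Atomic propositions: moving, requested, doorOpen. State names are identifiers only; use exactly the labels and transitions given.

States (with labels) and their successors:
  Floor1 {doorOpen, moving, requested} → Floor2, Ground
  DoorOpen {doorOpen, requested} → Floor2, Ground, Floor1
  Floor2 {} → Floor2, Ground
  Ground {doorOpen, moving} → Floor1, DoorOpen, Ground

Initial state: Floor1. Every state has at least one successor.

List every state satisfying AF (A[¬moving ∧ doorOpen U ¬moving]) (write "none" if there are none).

{DoorOpen, Floor2}

States satisfying A[¬moving ∧ doorOpen U ¬moving]: {DoorOpen, Floor2}.
States satisfying AF (A[¬moving ∧ doorOpen U ¬moving]): {DoorOpen, Floor2}.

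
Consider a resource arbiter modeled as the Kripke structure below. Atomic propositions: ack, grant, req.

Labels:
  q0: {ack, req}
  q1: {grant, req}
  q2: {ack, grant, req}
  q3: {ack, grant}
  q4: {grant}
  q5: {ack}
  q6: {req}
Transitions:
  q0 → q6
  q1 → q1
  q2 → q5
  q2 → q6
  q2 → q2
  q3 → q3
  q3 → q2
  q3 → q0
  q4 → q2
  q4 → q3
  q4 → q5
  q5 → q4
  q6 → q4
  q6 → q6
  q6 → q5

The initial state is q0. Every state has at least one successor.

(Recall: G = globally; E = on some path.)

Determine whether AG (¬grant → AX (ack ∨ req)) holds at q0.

No

States satisfying ¬grant → AX (ack ∨ req): {q0, q1, q2, q3, q4}.
States satisfying AG (¬grant → AX (ack ∨ req)): {q1}.
q5 is reachable from q0 and violates ¬grant → AX (ack ∨ req), so AG fails at q0.
q0 ∉ Sat(AG (¬grant → AX (ack ∨ req))).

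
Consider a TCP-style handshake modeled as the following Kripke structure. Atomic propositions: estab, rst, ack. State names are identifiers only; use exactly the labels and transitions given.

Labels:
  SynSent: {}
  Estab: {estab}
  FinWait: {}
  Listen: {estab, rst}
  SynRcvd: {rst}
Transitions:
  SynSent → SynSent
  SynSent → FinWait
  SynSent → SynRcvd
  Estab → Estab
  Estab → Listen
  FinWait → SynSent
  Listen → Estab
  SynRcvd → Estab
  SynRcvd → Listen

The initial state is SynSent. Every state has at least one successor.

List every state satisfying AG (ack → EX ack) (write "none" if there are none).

States satisfying ack → EX ack: {SynSent, Estab, FinWait, Listen, SynRcvd}.
States satisfying AG (ack → EX ack): {SynSent, Estab, FinWait, Listen, SynRcvd}.

{SynSent, Estab, FinWait, Listen, SynRcvd}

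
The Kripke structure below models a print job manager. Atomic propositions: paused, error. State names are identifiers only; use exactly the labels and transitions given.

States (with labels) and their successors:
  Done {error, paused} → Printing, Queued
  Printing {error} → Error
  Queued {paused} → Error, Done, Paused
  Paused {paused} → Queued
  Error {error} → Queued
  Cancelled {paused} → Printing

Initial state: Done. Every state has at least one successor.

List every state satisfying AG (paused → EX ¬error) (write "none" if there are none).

{Done, Printing, Queued, Paused, Error}

States satisfying paused → EX ¬error: {Done, Printing, Queued, Paused, Error}.
States satisfying AG (paused → EX ¬error): {Done, Printing, Queued, Paused, Error}.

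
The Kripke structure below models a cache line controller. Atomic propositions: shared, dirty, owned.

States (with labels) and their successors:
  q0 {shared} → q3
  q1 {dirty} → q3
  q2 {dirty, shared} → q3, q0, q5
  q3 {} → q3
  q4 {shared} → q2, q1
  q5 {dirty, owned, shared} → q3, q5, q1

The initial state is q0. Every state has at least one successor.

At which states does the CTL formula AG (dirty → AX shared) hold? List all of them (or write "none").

{q0, q3}

States satisfying dirty → AX shared: {q0, q3, q4}.
States satisfying AG (dirty → AX shared): {q0, q3}.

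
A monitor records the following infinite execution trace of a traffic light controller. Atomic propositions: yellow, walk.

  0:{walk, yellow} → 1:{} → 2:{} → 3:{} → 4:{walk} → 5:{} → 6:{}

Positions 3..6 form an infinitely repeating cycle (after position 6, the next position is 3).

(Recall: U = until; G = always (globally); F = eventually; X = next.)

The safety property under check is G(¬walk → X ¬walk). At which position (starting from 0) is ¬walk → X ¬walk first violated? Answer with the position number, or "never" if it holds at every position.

3

Check ¬walk → X ¬walk at each position in order: 0 ✓, 1 ✓, 2 ✓.
At position 3 the labels are {} and the next position 4 has {walk}, so ¬walk → X ¬walk is false there. This is the first violation.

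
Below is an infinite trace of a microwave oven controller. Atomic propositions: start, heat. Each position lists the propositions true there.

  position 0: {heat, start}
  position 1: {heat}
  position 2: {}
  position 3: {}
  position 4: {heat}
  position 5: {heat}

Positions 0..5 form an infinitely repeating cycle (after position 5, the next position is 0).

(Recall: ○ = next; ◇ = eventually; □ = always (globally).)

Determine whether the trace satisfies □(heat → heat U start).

Violated

heat → heat U start must hold at every position from 0 onward. It fails at position 1, so □(heat → heat U start) is false.
Positions where heat holds: 0, 1, 4, 5.
Check heat U start at each: 0→ok, 1→fails, 4→ok, 5→ok.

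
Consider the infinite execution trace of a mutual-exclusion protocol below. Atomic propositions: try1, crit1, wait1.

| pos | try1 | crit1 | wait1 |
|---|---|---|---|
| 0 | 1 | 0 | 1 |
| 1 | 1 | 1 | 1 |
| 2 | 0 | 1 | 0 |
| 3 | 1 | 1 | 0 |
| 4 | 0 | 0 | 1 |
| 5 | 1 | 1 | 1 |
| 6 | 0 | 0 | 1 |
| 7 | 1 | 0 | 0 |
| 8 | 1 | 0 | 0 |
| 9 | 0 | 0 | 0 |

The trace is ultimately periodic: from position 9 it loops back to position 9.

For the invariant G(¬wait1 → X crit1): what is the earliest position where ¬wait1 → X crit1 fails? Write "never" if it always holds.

3

Check ¬wait1 → X crit1 at each position in order: 0 ✓, 1 ✓, 2 ✓.
At position 3 the labels are {crit1, try1} and the next position 4 has {wait1}, so ¬wait1 → X crit1 is false there. This is the first violation.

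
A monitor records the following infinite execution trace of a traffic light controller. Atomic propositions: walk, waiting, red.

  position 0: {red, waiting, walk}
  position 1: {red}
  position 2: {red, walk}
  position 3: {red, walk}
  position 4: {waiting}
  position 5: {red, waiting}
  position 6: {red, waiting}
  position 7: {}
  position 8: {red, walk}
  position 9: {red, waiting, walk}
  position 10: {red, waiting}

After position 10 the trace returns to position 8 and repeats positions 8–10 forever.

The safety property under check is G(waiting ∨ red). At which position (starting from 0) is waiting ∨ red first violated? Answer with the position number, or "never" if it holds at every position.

7

Check waiting ∨ red at each position in order: 0 ✓, 1 ✓, 2 ✓, 3 ✓, 4 ✓, 5 ✓, 6 ✓.
At position 7 the labels are {}, so waiting ∨ red is false there. This is the first violation.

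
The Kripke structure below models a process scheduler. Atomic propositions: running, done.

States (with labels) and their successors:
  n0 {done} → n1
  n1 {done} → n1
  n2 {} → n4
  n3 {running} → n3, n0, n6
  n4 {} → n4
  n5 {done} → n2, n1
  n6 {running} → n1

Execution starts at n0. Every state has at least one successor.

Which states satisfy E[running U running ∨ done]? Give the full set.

{n0, n1, n3, n5, n6}

States satisfying running: {n3, n6}.
States satisfying running ∨ done: {n0, n1, n3, n5, n6}.
States satisfying E[running U running ∨ done]: {n0, n1, n3, n5, n6}.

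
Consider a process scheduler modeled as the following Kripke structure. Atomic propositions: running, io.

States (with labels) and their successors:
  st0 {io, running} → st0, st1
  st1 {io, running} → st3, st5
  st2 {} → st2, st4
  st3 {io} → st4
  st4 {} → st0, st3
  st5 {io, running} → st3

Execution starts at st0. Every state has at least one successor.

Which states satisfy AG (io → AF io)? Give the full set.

States satisfying io → AF io: {st0, st1, st2, st3, st4, st5}.
States satisfying AG (io → AF io): {st0, st1, st2, st3, st4, st5}.

{st0, st1, st2, st3, st4, st5}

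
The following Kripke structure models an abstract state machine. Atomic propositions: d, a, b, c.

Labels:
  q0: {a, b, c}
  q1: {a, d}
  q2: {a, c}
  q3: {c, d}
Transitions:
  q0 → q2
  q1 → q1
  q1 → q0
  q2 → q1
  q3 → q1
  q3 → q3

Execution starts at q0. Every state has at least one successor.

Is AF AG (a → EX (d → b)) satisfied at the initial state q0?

States satisfying AG (a → EX (d → b)): ∅.
States satisfying AF AG (a → EX (d → b)): ∅.
There is a path from q0 along which AG (a → EX (d → b)) never holds.
q0 ∉ Sat(AF AG (a → EX (d → b))).

Does not hold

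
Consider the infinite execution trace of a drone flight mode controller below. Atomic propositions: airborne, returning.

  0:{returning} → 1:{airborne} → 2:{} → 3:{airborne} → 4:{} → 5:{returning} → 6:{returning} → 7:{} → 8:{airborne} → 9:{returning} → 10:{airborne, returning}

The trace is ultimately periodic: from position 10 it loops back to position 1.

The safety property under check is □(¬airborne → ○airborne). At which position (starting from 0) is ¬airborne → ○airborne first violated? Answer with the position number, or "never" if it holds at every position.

Check ¬airborne → ○airborne at each position in order: 0 ✓, 1 ✓, 2 ✓, 3 ✓.
At position 4 the labels are {} and the next position 5 has {returning}, so ¬airborne → ○airborne is false there. This is the first violation.

4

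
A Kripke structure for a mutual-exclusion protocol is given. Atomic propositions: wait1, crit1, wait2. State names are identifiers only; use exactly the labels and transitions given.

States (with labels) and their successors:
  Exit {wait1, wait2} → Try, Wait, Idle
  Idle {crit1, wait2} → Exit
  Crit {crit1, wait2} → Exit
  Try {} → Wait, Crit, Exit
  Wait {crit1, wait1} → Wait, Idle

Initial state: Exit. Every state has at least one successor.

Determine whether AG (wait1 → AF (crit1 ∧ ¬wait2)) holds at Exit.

No

States satisfying wait1 → AF (crit1 ∧ ¬wait2): {Idle, Crit, Try, Wait}.
States satisfying AG (wait1 → AF (crit1 ∧ ¬wait2)): ∅.
Exit is reachable from Exit and violates wait1 → AF (crit1 ∧ ¬wait2), so AG fails at Exit.
Exit ∉ Sat(AG (wait1 → AF (crit1 ∧ ¬wait2))).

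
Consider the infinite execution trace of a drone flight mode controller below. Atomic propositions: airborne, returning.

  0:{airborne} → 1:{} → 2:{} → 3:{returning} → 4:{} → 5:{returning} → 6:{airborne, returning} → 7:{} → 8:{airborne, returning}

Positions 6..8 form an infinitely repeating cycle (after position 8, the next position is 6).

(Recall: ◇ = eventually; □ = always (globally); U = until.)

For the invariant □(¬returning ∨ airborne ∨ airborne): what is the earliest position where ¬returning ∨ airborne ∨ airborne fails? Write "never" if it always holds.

Check ¬returning ∨ airborne ∨ airborne at each position in order: 0 ✓, 1 ✓, 2 ✓.
At position 3 the labels are {returning}, so ¬returning ∨ airborne ∨ airborne is false there. This is the first violation.

3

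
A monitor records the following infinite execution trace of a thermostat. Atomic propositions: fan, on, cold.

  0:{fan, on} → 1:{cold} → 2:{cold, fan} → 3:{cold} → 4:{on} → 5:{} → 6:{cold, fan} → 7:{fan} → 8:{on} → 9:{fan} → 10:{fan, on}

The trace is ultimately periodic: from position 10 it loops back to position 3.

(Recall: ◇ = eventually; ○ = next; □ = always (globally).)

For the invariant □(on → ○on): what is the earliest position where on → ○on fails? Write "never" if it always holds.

0

At position 0 the labels are {fan, on} and the next position 1 has {cold}, so on → ○on is false there. This is the first violation.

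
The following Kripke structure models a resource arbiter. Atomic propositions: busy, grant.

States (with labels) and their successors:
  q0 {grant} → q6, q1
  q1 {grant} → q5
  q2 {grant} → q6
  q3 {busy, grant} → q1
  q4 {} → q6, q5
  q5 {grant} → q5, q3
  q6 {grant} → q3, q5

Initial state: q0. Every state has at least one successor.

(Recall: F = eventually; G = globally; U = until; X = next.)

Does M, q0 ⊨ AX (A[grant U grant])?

States satisfying A[grant U grant]: {q0, q1, q2, q3, q5, q6}.
States satisfying AX (A[grant U grant]): {q0, q1, q2, q3, q4, q5, q6}.
q0 ∈ Sat(AX (A[grant U grant])).

Satisfied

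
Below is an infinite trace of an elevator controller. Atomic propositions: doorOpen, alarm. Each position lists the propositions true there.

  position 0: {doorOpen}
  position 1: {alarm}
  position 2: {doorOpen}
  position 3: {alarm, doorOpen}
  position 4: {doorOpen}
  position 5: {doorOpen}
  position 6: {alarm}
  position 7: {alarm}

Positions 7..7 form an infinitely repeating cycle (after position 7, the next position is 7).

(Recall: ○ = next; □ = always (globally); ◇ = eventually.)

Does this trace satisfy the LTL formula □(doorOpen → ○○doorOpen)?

No

doorOpen → ○○doorOpen must hold at every position from 0 onward. It fails at position 4, so □(doorOpen → ○○doorOpen) is false.
Positions where doorOpen holds: 0, 2, 3, 4, 5.
Check ○○doorOpen at each: 0→ok, 2→ok, 3→ok, 4→fails, 5→fails.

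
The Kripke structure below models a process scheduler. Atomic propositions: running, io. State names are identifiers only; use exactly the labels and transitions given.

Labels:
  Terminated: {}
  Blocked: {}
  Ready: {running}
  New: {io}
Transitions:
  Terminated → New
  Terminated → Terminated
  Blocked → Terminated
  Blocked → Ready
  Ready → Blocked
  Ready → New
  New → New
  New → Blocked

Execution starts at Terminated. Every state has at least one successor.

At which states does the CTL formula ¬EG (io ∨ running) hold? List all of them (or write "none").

{Terminated, Blocked}

States satisfying io ∨ running: {Ready, New}.
States satisfying EG (io ∨ running): {Ready, New}.
States satisfying ¬EG (io ∨ running): {Terminated, Blocked}.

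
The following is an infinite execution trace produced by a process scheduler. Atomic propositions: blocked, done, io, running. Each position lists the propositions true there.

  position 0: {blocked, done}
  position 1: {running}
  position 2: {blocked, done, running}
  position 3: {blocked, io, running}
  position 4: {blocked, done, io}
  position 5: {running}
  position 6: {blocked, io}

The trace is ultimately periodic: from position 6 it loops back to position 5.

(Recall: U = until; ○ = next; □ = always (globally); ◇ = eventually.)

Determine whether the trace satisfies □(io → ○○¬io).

io → ○○¬io must hold at every position from 0 onward. It fails at position 4, so □(io → ○○¬io) is false.
Positions where io holds: 3, 4, 6.
Check ○○¬io at each: 3→ok, 4→fails, 6→fails.

No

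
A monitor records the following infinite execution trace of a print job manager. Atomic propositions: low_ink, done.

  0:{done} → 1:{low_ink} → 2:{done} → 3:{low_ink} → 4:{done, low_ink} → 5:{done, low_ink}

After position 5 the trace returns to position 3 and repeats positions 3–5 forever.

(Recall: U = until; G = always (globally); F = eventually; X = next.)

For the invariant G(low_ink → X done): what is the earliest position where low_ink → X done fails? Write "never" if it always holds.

5

Check low_ink → X done at each position in order: 0 ✓, 1 ✓, 2 ✓, 3 ✓, 4 ✓.
At position 5 the labels are {done, low_ink} and the next position 3 has {low_ink}, so low_ink → X done is false there. This is the first violation.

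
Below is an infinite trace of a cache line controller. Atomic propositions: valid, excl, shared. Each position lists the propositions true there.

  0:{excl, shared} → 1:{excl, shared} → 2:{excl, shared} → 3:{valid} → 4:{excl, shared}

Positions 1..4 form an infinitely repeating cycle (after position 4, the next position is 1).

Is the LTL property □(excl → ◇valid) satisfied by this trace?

Holds

excl → ◇valid holds at every position 0..4, and those are all positions ever visited, so □(excl → ◇valid) holds.
Positions where excl holds: 0, 1, 2, 4.
Check ◇valid at each: 0→ok, 1→ok, 2→ok, 4→ok.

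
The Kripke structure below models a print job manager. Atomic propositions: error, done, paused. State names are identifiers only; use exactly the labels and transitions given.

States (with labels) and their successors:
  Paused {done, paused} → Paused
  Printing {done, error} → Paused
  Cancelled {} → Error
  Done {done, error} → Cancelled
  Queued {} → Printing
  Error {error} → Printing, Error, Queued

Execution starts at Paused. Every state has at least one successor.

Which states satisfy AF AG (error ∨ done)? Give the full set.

States satisfying AG (error ∨ done): {Paused, Printing}.
States satisfying AF AG (error ∨ done): {Paused, Printing, Queued}.

{Paused, Printing, Queued}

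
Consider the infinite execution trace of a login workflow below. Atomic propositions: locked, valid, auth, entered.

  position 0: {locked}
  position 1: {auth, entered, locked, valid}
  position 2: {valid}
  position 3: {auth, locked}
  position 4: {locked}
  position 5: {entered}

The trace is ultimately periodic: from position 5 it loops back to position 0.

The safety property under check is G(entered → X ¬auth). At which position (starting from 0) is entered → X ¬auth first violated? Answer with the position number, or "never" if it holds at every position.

never

entered → X ¬auth holds at every position 0..5, and those are all the positions the trace ever visits, so the invariant G(entered → X ¬auth) is never violated.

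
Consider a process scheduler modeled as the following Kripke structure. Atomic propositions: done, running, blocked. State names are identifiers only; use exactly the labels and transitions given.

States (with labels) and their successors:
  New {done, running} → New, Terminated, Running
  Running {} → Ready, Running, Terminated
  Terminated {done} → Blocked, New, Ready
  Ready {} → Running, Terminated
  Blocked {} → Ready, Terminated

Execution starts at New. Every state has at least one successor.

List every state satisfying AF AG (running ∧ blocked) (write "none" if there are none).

States satisfying AG (running ∧ blocked): ∅.
States satisfying AF AG (running ∧ blocked): ∅.

none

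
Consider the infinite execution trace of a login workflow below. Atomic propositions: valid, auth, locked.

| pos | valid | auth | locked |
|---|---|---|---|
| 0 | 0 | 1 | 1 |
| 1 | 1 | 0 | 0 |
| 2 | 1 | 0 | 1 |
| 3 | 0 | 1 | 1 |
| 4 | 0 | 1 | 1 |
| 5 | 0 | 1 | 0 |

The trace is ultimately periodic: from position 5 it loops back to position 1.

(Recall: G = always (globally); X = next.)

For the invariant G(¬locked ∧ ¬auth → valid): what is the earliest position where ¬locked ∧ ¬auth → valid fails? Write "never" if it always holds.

¬locked ∧ ¬auth → valid holds at every position 0..5, and those are all the positions the trace ever visits, so the invariant G(¬locked ∧ ¬auth → valid) is never violated.

never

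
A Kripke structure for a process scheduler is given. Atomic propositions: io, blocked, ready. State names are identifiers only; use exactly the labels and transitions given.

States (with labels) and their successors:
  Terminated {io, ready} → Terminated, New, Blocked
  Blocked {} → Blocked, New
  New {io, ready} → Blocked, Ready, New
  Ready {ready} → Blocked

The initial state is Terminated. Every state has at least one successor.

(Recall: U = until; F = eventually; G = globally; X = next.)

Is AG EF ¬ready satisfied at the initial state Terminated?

States satisfying EF ¬ready: {Terminated, Blocked, New, Ready}.
States satisfying AG EF ¬ready: {Terminated, Blocked, New, Ready}.
Every state reachable from Terminated satisfies EF ¬ready.
Terminated ∈ Sat(AG EF ¬ready).

Holds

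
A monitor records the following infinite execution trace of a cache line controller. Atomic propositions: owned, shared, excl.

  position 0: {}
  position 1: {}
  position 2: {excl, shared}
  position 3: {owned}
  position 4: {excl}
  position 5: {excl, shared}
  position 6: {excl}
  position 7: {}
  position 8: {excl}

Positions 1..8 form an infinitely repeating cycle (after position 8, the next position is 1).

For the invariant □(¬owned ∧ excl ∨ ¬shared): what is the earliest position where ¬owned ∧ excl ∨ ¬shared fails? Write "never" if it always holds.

¬owned ∧ excl ∨ ¬shared holds at every position 0..8, and those are all the positions the trace ever visits, so the invariant □(¬owned ∧ excl ∨ ¬shared) is never violated.

never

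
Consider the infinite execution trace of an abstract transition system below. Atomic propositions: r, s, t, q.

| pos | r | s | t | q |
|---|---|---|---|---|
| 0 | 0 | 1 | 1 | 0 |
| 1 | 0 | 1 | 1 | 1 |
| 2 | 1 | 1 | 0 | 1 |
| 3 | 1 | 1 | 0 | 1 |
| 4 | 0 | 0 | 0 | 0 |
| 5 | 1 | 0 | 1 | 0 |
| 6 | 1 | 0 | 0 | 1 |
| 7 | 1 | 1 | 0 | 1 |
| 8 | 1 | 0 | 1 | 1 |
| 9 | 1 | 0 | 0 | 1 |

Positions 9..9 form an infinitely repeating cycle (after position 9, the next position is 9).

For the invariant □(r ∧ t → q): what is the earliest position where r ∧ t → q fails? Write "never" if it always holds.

Check r ∧ t → q at each position in order: 0 ✓, 1 ✓, 2 ✓, 3 ✓, 4 ✓.
At position 5 the labels are {r, t}, so r ∧ t → q is false there. This is the first violation.

5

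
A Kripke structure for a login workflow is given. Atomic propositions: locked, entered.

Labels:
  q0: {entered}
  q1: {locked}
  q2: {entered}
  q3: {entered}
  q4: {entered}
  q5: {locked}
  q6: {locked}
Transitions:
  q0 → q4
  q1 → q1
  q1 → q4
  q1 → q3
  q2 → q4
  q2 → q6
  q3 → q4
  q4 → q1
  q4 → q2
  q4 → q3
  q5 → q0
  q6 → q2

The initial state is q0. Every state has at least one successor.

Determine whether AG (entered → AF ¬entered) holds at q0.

Does not hold

States satisfying entered → AF ¬entered: {q1, q5, q6}.
States satisfying AG (entered → AF ¬entered): ∅.
q0 is reachable from q0 and violates entered → AF ¬entered, so AG fails at q0.
q0 ∉ Sat(AG (entered → AF ¬entered)).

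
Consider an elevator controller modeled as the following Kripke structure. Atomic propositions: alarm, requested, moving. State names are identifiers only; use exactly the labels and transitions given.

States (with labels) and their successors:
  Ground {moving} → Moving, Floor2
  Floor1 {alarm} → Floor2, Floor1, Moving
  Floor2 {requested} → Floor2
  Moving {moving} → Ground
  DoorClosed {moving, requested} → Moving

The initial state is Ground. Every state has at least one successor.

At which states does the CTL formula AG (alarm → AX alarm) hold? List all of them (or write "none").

States satisfying alarm → AX alarm: {Ground, Floor2, Moving, DoorClosed}.
States satisfying AG (alarm → AX alarm): {Ground, Floor2, Moving, DoorClosed}.

{Ground, Floor2, Moving, DoorClosed}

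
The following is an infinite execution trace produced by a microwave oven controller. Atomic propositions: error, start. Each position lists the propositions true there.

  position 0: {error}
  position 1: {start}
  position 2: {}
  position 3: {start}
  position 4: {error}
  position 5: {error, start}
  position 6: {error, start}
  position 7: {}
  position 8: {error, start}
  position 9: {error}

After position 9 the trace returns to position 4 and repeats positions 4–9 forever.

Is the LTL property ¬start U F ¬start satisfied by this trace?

Walking from position 0: F ¬start first holds at position 0, and ¬start holds at every earlier position along the way, so ¬start U F ¬start holds.

Satisfied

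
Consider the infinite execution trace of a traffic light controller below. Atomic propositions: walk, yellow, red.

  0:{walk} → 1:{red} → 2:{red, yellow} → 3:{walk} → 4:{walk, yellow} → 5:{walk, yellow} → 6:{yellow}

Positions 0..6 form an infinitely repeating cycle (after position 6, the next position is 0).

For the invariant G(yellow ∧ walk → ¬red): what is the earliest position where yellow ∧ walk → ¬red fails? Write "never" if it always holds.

yellow ∧ walk → ¬red holds at every position 0..6, and those are all the positions the trace ever visits, so the invariant G(yellow ∧ walk → ¬red) is never violated.

never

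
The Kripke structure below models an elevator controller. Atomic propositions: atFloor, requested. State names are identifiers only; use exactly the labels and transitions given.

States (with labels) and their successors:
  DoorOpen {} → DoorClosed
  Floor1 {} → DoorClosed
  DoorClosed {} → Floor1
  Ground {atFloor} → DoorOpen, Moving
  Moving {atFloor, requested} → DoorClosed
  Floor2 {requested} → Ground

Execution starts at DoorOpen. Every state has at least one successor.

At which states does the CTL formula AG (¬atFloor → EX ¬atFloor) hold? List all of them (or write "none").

{DoorOpen, Floor1, DoorClosed, Ground, Moving}

States satisfying ¬atFloor → EX ¬atFloor: {DoorOpen, Floor1, DoorClosed, Ground, Moving}.
States satisfying AG (¬atFloor → EX ¬atFloor): {DoorOpen, Floor1, DoorClosed, Ground, Moving}.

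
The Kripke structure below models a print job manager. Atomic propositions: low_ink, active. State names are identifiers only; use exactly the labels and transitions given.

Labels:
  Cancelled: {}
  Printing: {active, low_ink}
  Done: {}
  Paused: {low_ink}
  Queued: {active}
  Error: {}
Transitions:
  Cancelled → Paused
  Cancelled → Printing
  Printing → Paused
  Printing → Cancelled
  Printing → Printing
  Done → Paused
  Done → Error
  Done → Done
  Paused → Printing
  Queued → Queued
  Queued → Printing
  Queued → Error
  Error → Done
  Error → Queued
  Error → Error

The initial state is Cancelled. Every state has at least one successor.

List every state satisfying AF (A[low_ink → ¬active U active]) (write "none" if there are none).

States satisfying A[low_ink → ¬active U active]: {Cancelled, Printing, Paused, Queued}.
States satisfying AF (A[low_ink → ¬active U active]): {Cancelled, Printing, Paused, Queued}.

{Cancelled, Printing, Paused, Queued}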